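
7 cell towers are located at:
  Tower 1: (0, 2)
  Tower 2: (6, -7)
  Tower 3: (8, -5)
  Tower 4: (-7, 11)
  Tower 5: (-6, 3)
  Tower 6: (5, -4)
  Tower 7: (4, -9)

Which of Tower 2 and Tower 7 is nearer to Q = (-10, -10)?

Tower 7

Compare squared distances:
d²(Q, Tower 2) = (-10−6)² + (-10−(-7))² = 256 + 9 = 265
d²(Q, Tower 7) = (-10−4)² + (-10−(-9))² = 196 + 1 = 197
265 > 197, so Tower 7 is closer.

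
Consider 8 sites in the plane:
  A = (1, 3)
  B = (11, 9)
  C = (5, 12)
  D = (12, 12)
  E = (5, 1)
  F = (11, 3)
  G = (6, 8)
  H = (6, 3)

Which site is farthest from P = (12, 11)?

A

Squared Euclidean distances:
|PA|² = (12−1)² + (11−3)² = 121 + 64 = 185
|PB|² = (12−11)² + (11−9)² = 1 + 4 = 5
|PC|² = (12−5)² + (11−12)² = 49 + 1 = 50
|PD|² = (12−12)² + (11−12)² = 0 + 1 = 1
|PE|² = (12−5)² + (11−1)² = 49 + 100 = 149
|PF|² = (12−11)² + (11−3)² = 1 + 64 = 65
|PG|² = (12−6)² + (11−8)² = 36 + 9 = 45
|PH|² = (12−6)² + (11−3)² = 36 + 64 = 100
The largest is to A.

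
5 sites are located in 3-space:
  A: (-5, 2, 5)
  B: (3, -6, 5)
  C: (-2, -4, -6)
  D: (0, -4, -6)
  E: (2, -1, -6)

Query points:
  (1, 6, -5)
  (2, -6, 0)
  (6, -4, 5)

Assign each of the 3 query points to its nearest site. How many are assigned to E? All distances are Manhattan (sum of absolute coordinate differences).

(1, 6, -5) — d to each: A:20, B:24, C:14, D:12, E:9 → nearest is E
(2, -6, 0) — d to each: A:20, B:6, C:12, D:10, E:11 → nearest is B
(6, -4, 5) — d to each: A:17, B:5, C:19, D:17, E:18 → nearest is B
1 of the 3 points has E as nearest.

1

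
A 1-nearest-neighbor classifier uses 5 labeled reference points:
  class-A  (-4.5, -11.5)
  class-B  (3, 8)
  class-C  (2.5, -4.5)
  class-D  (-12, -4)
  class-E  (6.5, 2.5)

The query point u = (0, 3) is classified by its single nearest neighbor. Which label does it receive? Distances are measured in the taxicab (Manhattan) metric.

d(u, class-A) = |0−(-4.5)| + |3−(-11.5)| = 4.5 + 14.5 = 19
d(u, class-B) = |0−3| + |3−8| = 3 + 5 = 8
d(u, class-C) = |0−2.5| + |3−(-4.5)| = 2.5 + 7.5 = 10
d(u, class-D) = |0−(-12)| + |3−(-4)| = 12 + 7 = 19
d(u, class-E) = |0−6.5| + |3−2.5| = 6.5 + 0.5 = 7
The smallest is to class-E, so u lies in the Voronoi region of class-E.

class-E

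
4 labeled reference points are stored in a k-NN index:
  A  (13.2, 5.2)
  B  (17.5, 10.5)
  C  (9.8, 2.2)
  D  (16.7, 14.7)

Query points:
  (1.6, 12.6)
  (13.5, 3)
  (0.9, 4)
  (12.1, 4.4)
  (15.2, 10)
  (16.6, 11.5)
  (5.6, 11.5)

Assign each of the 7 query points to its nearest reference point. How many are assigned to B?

(1.6, 12.6) — d² to each: A:189.32, B:257.22, C:175.4, D:232.42 → nearest is C
(13.5, 3) — d² to each: A:4.93, B:72.25, C:14.33, D:147.13 → nearest is A
(0.9, 4) — d² to each: A:152.73, B:317.81, C:82.45, D:364.13 → nearest is C
(12.1, 4.4) — d² to each: A:1.85, B:66.37, C:10.13, D:127.25 → nearest is A
(15.2, 10) — d² to each: A:27.04, B:5.54, C:90, D:24.34 → nearest is B
(16.6, 11.5) — d² to each: A:51.25, B:1.81, C:132.73, D:10.25 → nearest is B
(5.6, 11.5) — d² to each: A:97.45, B:142.61, C:104.13, D:133.45 → nearest is A
2 of the 7 points have B as nearest.

2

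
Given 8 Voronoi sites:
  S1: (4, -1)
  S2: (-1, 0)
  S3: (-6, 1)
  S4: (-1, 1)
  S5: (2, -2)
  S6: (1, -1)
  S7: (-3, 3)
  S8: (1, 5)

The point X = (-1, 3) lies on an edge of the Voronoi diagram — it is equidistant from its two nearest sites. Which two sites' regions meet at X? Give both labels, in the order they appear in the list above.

S4 and S7

Squared distances from X to each site:
|XS1|² = 25 + 16 = 41
|XS2|² = 0 + 9 = 9
|XS3|² = 25 + 4 = 29
|XS4|² = 0 + 4 = 4
|XS5|² = 9 + 25 = 34
|XS6|² = 4 + 16 = 20
|XS7|² = 4 + 0 = 4
|XS8|² = 4 + 4 = 8
X is equidistant from S4 and S7 (both at squared distance 4), and every other site is strictly farther — so X lies on the S4–S7 Voronoi edge.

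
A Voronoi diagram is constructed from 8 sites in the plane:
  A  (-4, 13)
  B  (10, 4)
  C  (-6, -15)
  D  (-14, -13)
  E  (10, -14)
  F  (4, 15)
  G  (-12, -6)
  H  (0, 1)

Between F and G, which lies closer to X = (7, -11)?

Compare squared distances:
|XF|² = (7−4)² + (-11−15)² = 9 + 676 = 685
|XG|² = (7−(-12))² + (-11−(-6))² = 361 + 25 = 386
685 > 386, so G is closer.

G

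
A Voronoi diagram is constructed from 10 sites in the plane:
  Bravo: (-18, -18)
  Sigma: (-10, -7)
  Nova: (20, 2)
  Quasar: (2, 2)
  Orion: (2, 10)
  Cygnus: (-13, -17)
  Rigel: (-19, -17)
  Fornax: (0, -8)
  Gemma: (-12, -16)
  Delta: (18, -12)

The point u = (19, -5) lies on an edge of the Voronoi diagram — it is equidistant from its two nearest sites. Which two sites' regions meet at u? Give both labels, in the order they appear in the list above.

Nova and Delta

Squared distances from u to each site:
d²(u, Bravo) = 1369 + 169 = 1538
d²(u, Sigma) = 841 + 4 = 845
d²(u, Nova) = 1 + 49 = 50
d²(u, Quasar) = 289 + 49 = 338
d²(u, Orion) = 289 + 225 = 514
d²(u, Cygnus) = 1024 + 144 = 1168
d²(u, Rigel) = 1444 + 144 = 1588
d²(u, Fornax) = 361 + 9 = 370
d²(u, Gemma) = 961 + 121 = 1082
d²(u, Delta) = 1 + 49 = 50
u is equidistant from Nova and Delta (both at squared distance 50), and every other site is strictly farther — so u lies on the Nova–Delta Voronoi edge.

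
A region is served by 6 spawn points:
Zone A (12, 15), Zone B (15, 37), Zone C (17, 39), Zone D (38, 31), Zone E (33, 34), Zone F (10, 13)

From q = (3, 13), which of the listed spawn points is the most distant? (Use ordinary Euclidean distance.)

Zone D

Compare squared distances (the ordering matches that of the actual distances):
d²(q, Zone A) = (3−12)² + (13−15)² = 81 + 4 = 85
d²(q, Zone B) = (3−15)² + (13−37)² = 144 + 576 = 720
d²(q, Zone C) = (3−17)² + (13−39)² = 196 + 676 = 872
d²(q, Zone D) = (3−38)² + (13−31)² = 1225 + 324 = 1549
d²(q, Zone E) = (3−33)² + (13−34)² = 900 + 441 = 1341
d²(q, Zone F) = (3−10)² + (13−13)² = 49 + 0 = 49
The largest is to Zone D.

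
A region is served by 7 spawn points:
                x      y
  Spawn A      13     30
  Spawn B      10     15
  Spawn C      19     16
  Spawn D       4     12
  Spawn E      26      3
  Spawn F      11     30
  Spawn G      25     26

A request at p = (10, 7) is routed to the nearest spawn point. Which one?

Compare squared distances (the ordering matches that of the actual distances):
d²(p, Spawn A) = 9 + 529 = 538
d²(p, Spawn B) = 0 + 64 = 64
d²(p, Spawn C) = 81 + 81 = 162
d²(p, Spawn D) = 36 + 25 = 61
d²(p, Spawn E) = 256 + 16 = 272
d²(p, Spawn F) = 1 + 529 = 530
d²(p, Spawn G) = 225 + 361 = 586
Spawn D is nearest.

Spawn D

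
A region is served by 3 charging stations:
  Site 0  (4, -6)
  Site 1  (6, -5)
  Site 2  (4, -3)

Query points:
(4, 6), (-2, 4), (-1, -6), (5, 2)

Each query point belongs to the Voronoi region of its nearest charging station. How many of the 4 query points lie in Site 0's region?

1

(4, 6) — d² to each: Site 0:144, Site 1:125, Site 2:81 → nearest is Site 2
(-2, 4) — d² to each: Site 0:136, Site 1:145, Site 2:85 → nearest is Site 2
(-1, -6) — d² to each: Site 0:25, Site 1:50, Site 2:34 → nearest is Site 0
(5, 2) — d² to each: Site 0:65, Site 1:50, Site 2:26 → nearest is Site 2
1 of the 4 points has Site 0 as nearest.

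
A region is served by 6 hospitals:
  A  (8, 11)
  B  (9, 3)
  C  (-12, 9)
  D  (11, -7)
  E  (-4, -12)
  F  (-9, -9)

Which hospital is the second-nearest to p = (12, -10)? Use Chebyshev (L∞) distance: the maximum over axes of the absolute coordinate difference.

B

d(p,A) = max(4, 21) = 21
d(p,B) = max(3, 13) = 13
d(p,C) = max(24, 19) = 24
d(p,D) = max(1, 3) = 3
d(p,E) = max(16, 2) = 16
d(p,F) = max(21, 1) = 21
Sorted ascending: D, B, E, … — the second-nearest is B.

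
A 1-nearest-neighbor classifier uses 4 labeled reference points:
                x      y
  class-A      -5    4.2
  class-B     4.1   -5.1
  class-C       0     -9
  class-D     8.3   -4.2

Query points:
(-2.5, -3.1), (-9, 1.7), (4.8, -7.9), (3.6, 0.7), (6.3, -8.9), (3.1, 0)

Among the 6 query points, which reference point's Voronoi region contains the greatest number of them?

class-B

(-2.5, -3.1) — d² to each: class-A:59.54, class-B:47.56, class-C:41.06, class-D:117.85 → nearest is class-C
(-9, 1.7) — d² to each: class-A:22.25, class-B:217.85, class-C:195.49, class-D:334.1 → nearest is class-A
(4.8, -7.9) — d² to each: class-A:242.45, class-B:8.33, class-C:24.25, class-D:25.94 → nearest is class-B
(3.6, 0.7) — d² to each: class-A:86.21, class-B:33.89, class-C:107.05, class-D:46.1 → nearest is class-B
(6.3, -8.9) — d² to each: class-A:299.3, class-B:19.28, class-C:39.7, class-D:26.09 → nearest is class-B
(3.1, 0) — d² to each: class-A:83.25, class-B:27.01, class-C:90.61, class-D:44.68 → nearest is class-B
Tally — class-A:1, class-B:4, class-C:1. class-B captures the most (4).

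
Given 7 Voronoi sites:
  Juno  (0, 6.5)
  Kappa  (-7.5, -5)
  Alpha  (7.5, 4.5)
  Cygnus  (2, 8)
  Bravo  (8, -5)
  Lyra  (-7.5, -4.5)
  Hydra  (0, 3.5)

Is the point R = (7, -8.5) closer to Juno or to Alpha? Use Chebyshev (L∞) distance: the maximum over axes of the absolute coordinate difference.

d(R, Juno) = max(7, 15) = 15
d(R, Alpha) = max(0.5, 13) = 13
15 > 13, so Alpha is closer.

Alpha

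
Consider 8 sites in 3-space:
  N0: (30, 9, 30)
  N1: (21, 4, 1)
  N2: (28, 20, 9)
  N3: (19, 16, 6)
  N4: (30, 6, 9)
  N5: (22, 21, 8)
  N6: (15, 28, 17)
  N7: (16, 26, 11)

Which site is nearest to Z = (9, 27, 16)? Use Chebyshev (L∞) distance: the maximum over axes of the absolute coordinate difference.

N6

d(Z,N0) = max(21, 18, 14) = 21
d(Z,N1) = max(12, 23, 15) = 23
d(Z,N2) = max(19, 7, 7) = 19
d(Z,N3) = max(10, 11, 10) = 11
d(Z,N4) = max(21, 21, 7) = 21
d(Z,N5) = max(13, 6, 8) = 13
d(Z,N6) = max(6, 1, 1) = 6
d(Z,N7) = max(7, 1, 5) = 7
The smallest is to N6, so Z lies in the Voronoi region of N6.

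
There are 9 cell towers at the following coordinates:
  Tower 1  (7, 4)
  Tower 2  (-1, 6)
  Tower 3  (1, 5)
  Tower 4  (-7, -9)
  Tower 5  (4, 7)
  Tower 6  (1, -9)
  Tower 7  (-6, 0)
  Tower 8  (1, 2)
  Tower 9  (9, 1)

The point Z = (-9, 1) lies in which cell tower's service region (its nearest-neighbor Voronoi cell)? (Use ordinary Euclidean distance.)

Squared Euclidean distances:
d²(Z, Tower 1) = (-9−7)² + (1−4)² = 256 + 9 = 265
d²(Z, Tower 2) = (-9−(-1))² + (1−6)² = 64 + 25 = 89
d²(Z, Tower 3) = (-9−1)² + (1−5)² = 100 + 16 = 116
d²(Z, Tower 4) = (-9−(-7))² + (1−(-9))² = 4 + 100 = 104
d²(Z, Tower 5) = (-9−4)² + (1−7)² = 169 + 36 = 205
d²(Z, Tower 6) = (-9−1)² + (1−(-9))² = 100 + 100 = 200
d²(Z, Tower 7) = (-9−(-6))² + (1−0)² = 9 + 1 = 10
d²(Z, Tower 8) = (-9−1)² + (1−2)² = 100 + 1 = 101
d²(Z, Tower 9) = (-9−9)² + (1−1)² = 324 + 0 = 324
The smallest is to Tower 7, so Z lies in the Voronoi region of Tower 7.

Tower 7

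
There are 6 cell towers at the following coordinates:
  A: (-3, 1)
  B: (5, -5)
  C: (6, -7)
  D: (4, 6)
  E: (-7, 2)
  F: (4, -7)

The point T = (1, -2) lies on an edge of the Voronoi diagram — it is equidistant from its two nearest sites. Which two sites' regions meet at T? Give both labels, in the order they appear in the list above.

Squared distances from T to each site:
|TA|² = (1−(-3))² + (-2−1)² = 16 + 9 = 25
|TB|² = (1−5)² + (-2−(-5))² = 16 + 9 = 25
|TC|² = (1−6)² + (-2−(-7))² = 25 + 25 = 50
|TD|² = (1−4)² + (-2−6)² = 9 + 64 = 73
|TE|² = (1−(-7))² + (-2−2)² = 64 + 16 = 80
|TF|² = (1−4)² + (-2−(-7))² = 9 + 25 = 34
T is equidistant from A and B (both at squared distance 25), and every other site is strictly farther — so T lies on the A–B Voronoi edge.

A and B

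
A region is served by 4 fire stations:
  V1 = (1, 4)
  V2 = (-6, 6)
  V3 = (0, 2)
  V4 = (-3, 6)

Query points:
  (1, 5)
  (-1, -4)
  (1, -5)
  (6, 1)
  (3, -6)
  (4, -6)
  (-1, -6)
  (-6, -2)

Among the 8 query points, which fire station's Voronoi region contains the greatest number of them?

V3

(1, 5) — d² to each: V1:1, V2:50, V3:10, V4:17 → nearest is V1
(-1, -4) — d² to each: V1:68, V2:125, V3:37, V4:104 → nearest is V3
(1, -5) — d² to each: V1:81, V2:170, V3:50, V4:137 → nearest is V3
(6, 1) — d² to each: V1:34, V2:169, V3:37, V4:106 → nearest is V1
(3, -6) — d² to each: V1:104, V2:225, V3:73, V4:180 → nearest is V3
(4, -6) — d² to each: V1:109, V2:244, V3:80, V4:193 → nearest is V3
(-1, -6) — d² to each: V1:104, V2:169, V3:65, V4:148 → nearest is V3
(-6, -2) — d² to each: V1:85, V2:64, V3:52, V4:73 → nearest is V3
Tally — V1:2, V3:6. V3 captures the most (6).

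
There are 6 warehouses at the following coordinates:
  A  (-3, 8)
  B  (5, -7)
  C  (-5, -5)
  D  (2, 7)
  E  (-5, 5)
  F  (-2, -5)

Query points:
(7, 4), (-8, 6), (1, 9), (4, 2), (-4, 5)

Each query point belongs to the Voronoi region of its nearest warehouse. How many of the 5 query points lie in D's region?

3

(7, 4) — d² to each: A:116, B:125, C:225, D:34, E:145, F:162 → nearest is D
(-8, 6) — d² to each: A:29, B:338, C:130, D:101, E:10, F:157 → nearest is E
(1, 9) — d² to each: A:17, B:272, C:232, D:5, E:52, F:205 → nearest is D
(4, 2) — d² to each: A:85, B:82, C:130, D:29, E:90, F:85 → nearest is D
(-4, 5) — d² to each: A:10, B:225, C:101, D:40, E:1, F:104 → nearest is E
3 of the 5 points have D as nearest.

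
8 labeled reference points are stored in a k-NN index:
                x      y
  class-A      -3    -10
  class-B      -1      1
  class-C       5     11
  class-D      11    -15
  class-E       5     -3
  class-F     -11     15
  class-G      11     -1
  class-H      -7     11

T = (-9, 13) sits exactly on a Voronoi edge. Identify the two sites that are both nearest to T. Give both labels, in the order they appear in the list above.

Squared distances from T to each site:
d²(T, class-A) = (-9−(-3))² + (13−(-10))² = 36 + 529 = 565
d²(T, class-B) = (-9−(-1))² + (13−1)² = 64 + 144 = 208
d²(T, class-C) = (-9−5)² + (13−11)² = 196 + 4 = 200
d²(T, class-D) = (-9−11)² + (13−(-15))² = 400 + 784 = 1184
d²(T, class-E) = (-9−5)² + (13−(-3))² = 196 + 256 = 452
d²(T, class-F) = (-9−(-11))² + (13−15)² = 4 + 4 = 8
d²(T, class-G) = (-9−11)² + (13−(-1))² = 400 + 196 = 596
d²(T, class-H) = (-9−(-7))² + (13−11)² = 4 + 4 = 8
T is equidistant from class-F and class-H (both at squared distance 8), and every other site is strictly farther — so T lies on the class-F–class-H Voronoi edge.

class-F and class-H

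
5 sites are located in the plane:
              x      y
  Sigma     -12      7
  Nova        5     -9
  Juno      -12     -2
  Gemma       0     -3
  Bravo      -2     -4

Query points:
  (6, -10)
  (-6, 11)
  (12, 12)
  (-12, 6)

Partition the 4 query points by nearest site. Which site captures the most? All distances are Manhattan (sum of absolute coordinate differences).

(6, -10) — d to each: Sigma:35, Nova:2, Juno:26, Gemma:13, Bravo:14 → nearest is Nova
(-6, 11) — d to each: Sigma:10, Nova:31, Juno:19, Gemma:20, Bravo:19 → nearest is Sigma
(12, 12) — d to each: Sigma:29, Nova:28, Juno:38, Gemma:27, Bravo:30 → nearest is Gemma
(-12, 6) — d to each: Sigma:1, Nova:32, Juno:8, Gemma:21, Bravo:20 → nearest is Sigma
Tally — Sigma:2, Nova:1, Gemma:1. Sigma captures the most (2).

Sigma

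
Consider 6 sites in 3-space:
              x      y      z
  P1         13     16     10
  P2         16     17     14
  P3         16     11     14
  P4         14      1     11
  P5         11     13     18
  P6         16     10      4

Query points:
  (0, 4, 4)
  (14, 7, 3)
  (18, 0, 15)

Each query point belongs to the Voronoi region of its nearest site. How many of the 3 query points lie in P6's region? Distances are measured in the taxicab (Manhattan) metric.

(0, 4, 4) — d to each: P1:31, P2:39, P3:33, P4:24, P5:34, P6:22 → nearest is P6
(14, 7, 3) — d to each: P1:17, P2:23, P3:17, P4:14, P5:24, P6:6 → nearest is P6
(18, 0, 15) — d to each: P1:26, P2:20, P3:14, P4:9, P5:23, P6:23 → nearest is P4
2 of the 3 points have P6 as nearest.

2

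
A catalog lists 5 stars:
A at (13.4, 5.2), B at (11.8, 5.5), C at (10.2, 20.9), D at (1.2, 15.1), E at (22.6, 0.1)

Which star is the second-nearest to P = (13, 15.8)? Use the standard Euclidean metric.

B

Since √ is increasing, it suffices to compare squared distances:
|PA|² = (13−13.4)² + (15.8−5.2)² = 0.16 + 112.36 = 112.52
|PB|² = (13−11.8)² + (15.8−5.5)² = 1.44 + 106.09 = 107.53
|PC|² = (13−10.2)² + (15.8−20.9)² = 7.84 + 26.01 = 33.85
|PD|² = (13−1.2)² + (15.8−15.1)² = 139.24 + 0.49 = 139.73
|PE|² = (13−22.6)² + (15.8−0.1)² = 92.16 + 246.49 = 338.65
Sorted ascending: C, B, A, … — the second-nearest is B.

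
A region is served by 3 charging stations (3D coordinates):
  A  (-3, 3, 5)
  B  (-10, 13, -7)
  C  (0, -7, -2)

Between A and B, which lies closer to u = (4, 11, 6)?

Compare squared distances:
|uA|² = (4−(-3))² + (11−3)² + (6−5)² = 49 + 64 + 1 = 114
|uB|² = (4−(-10))² + (11−13)² + (6−(-7))² = 196 + 4 + 169 = 369
114 < 369, so A is closer.

A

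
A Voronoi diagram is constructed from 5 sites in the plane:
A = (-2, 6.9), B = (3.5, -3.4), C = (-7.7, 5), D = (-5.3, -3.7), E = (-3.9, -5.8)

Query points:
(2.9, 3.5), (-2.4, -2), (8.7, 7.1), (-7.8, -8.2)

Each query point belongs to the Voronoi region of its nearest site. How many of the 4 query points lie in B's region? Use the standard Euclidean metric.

0

(2.9, 3.5) — d² to each: A:35.57, B:47.97, C:114.61, D:119.08, E:132.73 → nearest is A
(-2.4, -2) — d² to each: A:79.37, B:36.77, C:77.09, D:11.3, E:16.69 → nearest is D
(8.7, 7.1) — d² to each: A:114.53, B:137.29, C:273.37, D:312.64, E:325.17 → nearest is A
(-7.8, -8.2) — d² to each: A:261.65, B:150.73, C:174.25, D:26.5, E:20.97 → nearest is E
0 of the 4 points have B as nearest.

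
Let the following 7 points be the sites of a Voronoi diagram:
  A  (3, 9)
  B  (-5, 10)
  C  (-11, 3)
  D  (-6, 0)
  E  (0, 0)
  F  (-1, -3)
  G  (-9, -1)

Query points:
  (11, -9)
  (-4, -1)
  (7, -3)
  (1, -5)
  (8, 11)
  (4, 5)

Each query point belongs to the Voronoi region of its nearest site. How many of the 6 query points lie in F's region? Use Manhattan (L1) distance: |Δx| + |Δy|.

(11, -9) — d to each: A:26, B:35, C:34, D:26, E:20, F:18, G:28 → nearest is F
(-4, -1) — d to each: A:17, B:12, C:11, D:3, E:5, F:5, G:5 → nearest is D
(7, -3) — d to each: A:16, B:25, C:24, D:16, E:10, F:8, G:18 → nearest is F
(1, -5) — d to each: A:16, B:21, C:20, D:12, E:6, F:4, G:14 → nearest is F
(8, 11) — d to each: A:7, B:14, C:27, D:25, E:19, F:23, G:29 → nearest is A
(4, 5) — d to each: A:5, B:14, C:17, D:15, E:9, F:13, G:19 → nearest is A
3 of the 6 points have F as nearest.

3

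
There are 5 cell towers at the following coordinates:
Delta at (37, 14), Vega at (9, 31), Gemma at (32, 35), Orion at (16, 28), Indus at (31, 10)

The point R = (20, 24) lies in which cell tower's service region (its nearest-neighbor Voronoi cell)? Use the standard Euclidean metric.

Compare squared distances (the ordering matches that of the actual distances):
d²(R, Delta) = (20−37)² + (24−14)² = 289 + 100 = 389
d²(R, Vega) = (20−9)² + (24−31)² = 121 + 49 = 170
d²(R, Gemma) = (20−32)² + (24−35)² = 144 + 121 = 265
d²(R, Orion) = (20−16)² + (24−28)² = 16 + 16 = 32
d²(R, Indus) = (20−31)² + (24−10)² = 121 + 196 = 317
Minimum is at Orion.

Orion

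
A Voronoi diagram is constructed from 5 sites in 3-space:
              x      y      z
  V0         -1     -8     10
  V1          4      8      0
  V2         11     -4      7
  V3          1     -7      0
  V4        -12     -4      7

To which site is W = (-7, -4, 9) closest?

Since √ is increasing, it suffices to compare squared distances:
|WV0|² = (-7−(-1))² + (-4−(-8))² + (9−10)² = 36 + 16 + 1 = 53
|WV1|² = (-7−4)² + (-4−8)² + (9−0)² = 121 + 144 + 81 = 346
|WV2|² = (-7−11)² + (-4−(-4))² + (9−7)² = 324 + 0 + 4 = 328
|WV3|² = (-7−1)² + (-4−(-7))² + (9−0)² = 64 + 9 + 81 = 154
|WV4|² = (-7−(-12))² + (-4−(-4))² + (9−7)² = 25 + 0 + 4 = 29
V4 is nearest.

V4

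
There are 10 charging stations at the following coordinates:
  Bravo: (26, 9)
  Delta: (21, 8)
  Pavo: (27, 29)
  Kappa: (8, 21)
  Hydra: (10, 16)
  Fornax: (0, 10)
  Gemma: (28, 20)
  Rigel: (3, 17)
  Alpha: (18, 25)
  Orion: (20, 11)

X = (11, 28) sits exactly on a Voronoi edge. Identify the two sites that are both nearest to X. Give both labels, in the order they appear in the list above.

Squared distances from X to each site:
d²(X, Bravo) = (11−26)² + (28−9)² = 225 + 361 = 586
d²(X, Delta) = (11−21)² + (28−8)² = 100 + 400 = 500
d²(X, Pavo) = (11−27)² + (28−29)² = 256 + 1 = 257
d²(X, Kappa) = (11−8)² + (28−21)² = 9 + 49 = 58
d²(X, Hydra) = (11−10)² + (28−16)² = 1 + 144 = 145
d²(X, Fornax) = (11−0)² + (28−10)² = 121 + 324 = 445
d²(X, Gemma) = (11−28)² + (28−20)² = 289 + 64 = 353
d²(X, Rigel) = (11−3)² + (28−17)² = 64 + 121 = 185
d²(X, Alpha) = (11−18)² + (28−25)² = 49 + 9 = 58
d²(X, Orion) = (11−20)² + (28−11)² = 81 + 289 = 370
X is equidistant from Kappa and Alpha (both at squared distance 58), and every other site is strictly farther — so X lies on the Kappa–Alpha Voronoi edge.

Kappa and Alpha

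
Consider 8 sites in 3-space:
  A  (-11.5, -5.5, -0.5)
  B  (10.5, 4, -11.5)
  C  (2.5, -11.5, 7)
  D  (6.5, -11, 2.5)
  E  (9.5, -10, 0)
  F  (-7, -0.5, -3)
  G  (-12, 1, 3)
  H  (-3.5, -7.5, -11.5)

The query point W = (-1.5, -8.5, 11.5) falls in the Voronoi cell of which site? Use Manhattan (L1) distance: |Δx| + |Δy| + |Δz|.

d(W,A) = |-1.5−(-11.5)| + |-8.5−(-5.5)| + |11.5−(-0.5)| = 10 + 3 + 12 = 25
d(W,B) = |-1.5−10.5| + |-8.5−4| + |11.5−(-11.5)| = 12 + 12.5 + 23 = 47.5
d(W,C) = |-1.5−2.5| + |-8.5−(-11.5)| + |11.5−7| = 4 + 3 + 4.5 = 11.5
d(W,D) = |-1.5−6.5| + |-8.5−(-11)| + |11.5−2.5| = 8 + 2.5 + 9 = 19.5
d(W,E) = |-1.5−9.5| + |-8.5−(-10)| + |11.5−0| = 11 + 1.5 + 11.5 = 24
d(W,F) = |-1.5−(-7)| + |-8.5−(-0.5)| + |11.5−(-3)| = 5.5 + 8 + 14.5 = 28
d(W,G) = |-1.5−(-12)| + |-8.5−1| + |11.5−3| = 10.5 + 9.5 + 8.5 = 28.5
d(W,H) = |-1.5−(-3.5)| + |-8.5−(-7.5)| + |11.5−(-11.5)| = 2 + 1 + 23 = 26
C is nearest.

C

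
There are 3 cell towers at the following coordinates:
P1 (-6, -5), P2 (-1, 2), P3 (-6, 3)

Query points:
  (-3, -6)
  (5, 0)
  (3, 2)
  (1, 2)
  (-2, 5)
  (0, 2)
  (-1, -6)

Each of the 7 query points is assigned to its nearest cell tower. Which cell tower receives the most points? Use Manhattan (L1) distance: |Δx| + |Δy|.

P2

(-3, -6) — d to each: P1:4, P2:10, P3:12 → nearest is P1
(5, 0) — d to each: P1:16, P2:8, P3:14 → nearest is P2
(3, 2) — d to each: P1:16, P2:4, P3:10 → nearest is P2
(1, 2) — d to each: P1:14, P2:2, P3:8 → nearest is P2
(-2, 5) — d to each: P1:14, P2:4, P3:6 → nearest is P2
(0, 2) — d to each: P1:13, P2:1, P3:7 → nearest is P2
(-1, -6) — d to each: P1:6, P2:8, P3:14 → nearest is P1
Tally — P1:2, P2:5. P2 captures the most (5).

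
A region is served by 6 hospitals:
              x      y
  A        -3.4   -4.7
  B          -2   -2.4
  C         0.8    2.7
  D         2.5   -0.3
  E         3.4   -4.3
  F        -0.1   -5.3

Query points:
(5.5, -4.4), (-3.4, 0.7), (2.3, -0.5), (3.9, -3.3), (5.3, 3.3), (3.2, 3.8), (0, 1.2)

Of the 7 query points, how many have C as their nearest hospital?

(5.5, -4.4) — d² to each: A:79.3, B:60.25, C:72.5, D:25.81, E:4.42, F:32.17 → nearest is E
(-3.4, 0.7) — d² to each: A:29.16, B:11.57, C:21.64, D:35.81, E:71.24, F:46.89 → nearest is B
(2.3, -0.5) — d² to each: A:50.13, B:22.1, C:12.49, D:0.08, E:15.65, F:28.8 → nearest is D
(3.9, -3.3) — d² to each: A:55.25, B:35.62, C:45.61, D:10.96, E:1.25, F:20 → nearest is E
(5.3, 3.3) — d² to each: A:139.69, B:85.78, C:20.61, D:20.8, E:61.37, F:103.12 → nearest is C
(3.2, 3.8) — d² to each: A:115.81, B:65.48, C:6.97, D:17.3, E:65.65, F:93.7 → nearest is C
(0, 1.2) — d² to each: A:46.37, B:16.96, C:2.89, D:8.5, E:41.81, F:42.26 → nearest is C
3 of the 7 points have C as nearest.

3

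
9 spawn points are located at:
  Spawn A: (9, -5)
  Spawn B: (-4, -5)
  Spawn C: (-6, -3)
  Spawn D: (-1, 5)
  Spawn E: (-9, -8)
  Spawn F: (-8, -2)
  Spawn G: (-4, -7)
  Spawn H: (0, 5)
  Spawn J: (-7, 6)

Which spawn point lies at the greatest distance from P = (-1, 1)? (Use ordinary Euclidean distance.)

Compare squared distances (the ordering matches that of the actual distances):
d²(P, Spawn A) = (-1−9)² + (1−(-5))² = 100 + 36 = 136
d²(P, Spawn B) = (-1−(-4))² + (1−(-5))² = 9 + 36 = 45
d²(P, Spawn C) = (-1−(-6))² + (1−(-3))² = 25 + 16 = 41
d²(P, Spawn D) = (-1−(-1))² + (1−5)² = 0 + 16 = 16
d²(P, Spawn E) = (-1−(-9))² + (1−(-8))² = 64 + 81 = 145
d²(P, Spawn F) = (-1−(-8))² + (1−(-2))² = 49 + 9 = 58
d²(P, Spawn G) = (-1−(-4))² + (1−(-7))² = 9 + 64 = 73
d²(P, Spawn H) = (-1−0)² + (1−5)² = 1 + 16 = 17
d²(P, Spawn J) = (-1−(-7))² + (1−6)² = 36 + 25 = 61
The largest is to Spawn E.

Spawn E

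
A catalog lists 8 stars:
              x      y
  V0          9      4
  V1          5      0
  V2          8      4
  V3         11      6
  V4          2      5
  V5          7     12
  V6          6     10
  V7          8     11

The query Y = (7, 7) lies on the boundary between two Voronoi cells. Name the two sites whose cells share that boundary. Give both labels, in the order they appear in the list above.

V2 and V6

Squared distances from Y to each site:
|YV0|² = (7−9)² + (7−4)² = 4 + 9 = 13
|YV1|² = (7−5)² + (7−0)² = 4 + 49 = 53
|YV2|² = (7−8)² + (7−4)² = 1 + 9 = 10
|YV3|² = (7−11)² + (7−6)² = 16 + 1 = 17
|YV4|² = (7−2)² + (7−5)² = 25 + 4 = 29
|YV5|² = (7−7)² + (7−12)² = 0 + 25 = 25
|YV6|² = (7−6)² + (7−10)² = 1 + 9 = 10
|YV7|² = (7−8)² + (7−11)² = 1 + 16 = 17
Y is equidistant from V2 and V6 (both at squared distance 10), and every other site is strictly farther — so Y lies on the V2–V6 Voronoi edge.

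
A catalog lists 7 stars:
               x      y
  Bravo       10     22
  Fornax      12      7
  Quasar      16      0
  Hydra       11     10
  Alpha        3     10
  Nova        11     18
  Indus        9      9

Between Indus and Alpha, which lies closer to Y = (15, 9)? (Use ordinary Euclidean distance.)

Indus

Compare squared distances:
d²(Y, Indus) = (15−9)² + (9−9)² = 36 + 0 = 36
d²(Y, Alpha) = (15−3)² + (9−10)² = 144 + 1 = 145
36 < 145, so Indus is closer.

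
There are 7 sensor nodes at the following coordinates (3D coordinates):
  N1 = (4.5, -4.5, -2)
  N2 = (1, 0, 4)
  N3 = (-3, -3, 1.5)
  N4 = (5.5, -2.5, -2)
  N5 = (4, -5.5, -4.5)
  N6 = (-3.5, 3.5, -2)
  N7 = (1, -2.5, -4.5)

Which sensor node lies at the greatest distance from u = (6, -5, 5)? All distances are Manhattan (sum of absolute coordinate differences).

d(u,N1) = |6−4.5| + |-5−(-4.5)| + |5−(-2)| = 1.5 + 0.5 + 7 = 9
d(u,N2) = |6−1| + |-5−0| + |5−4| = 5 + 5 + 1 = 11
d(u,N3) = |6−(-3)| + |-5−(-3)| + |5−1.5| = 9 + 2 + 3.5 = 14.5
d(u,N4) = |6−5.5| + |-5−(-2.5)| + |5−(-2)| = 0.5 + 2.5 + 7 = 10
d(u,N5) = |6−4| + |-5−(-5.5)| + |5−(-4.5)| = 2 + 0.5 + 9.5 = 12
d(u,N6) = |6−(-3.5)| + |-5−3.5| + |5−(-2)| = 9.5 + 8.5 + 7 = 25
d(u,N7) = |6−1| + |-5−(-2.5)| + |5−(-4.5)| = 5 + 2.5 + 9.5 = 17
The largest is to N6.

N6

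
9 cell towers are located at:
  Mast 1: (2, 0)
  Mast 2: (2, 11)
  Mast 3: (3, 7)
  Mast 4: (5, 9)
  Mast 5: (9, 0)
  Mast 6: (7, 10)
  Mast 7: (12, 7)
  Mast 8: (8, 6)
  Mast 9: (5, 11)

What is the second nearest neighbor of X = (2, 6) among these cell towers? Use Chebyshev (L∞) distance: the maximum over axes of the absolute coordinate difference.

Mast 4

d(X, Mast 1) = max(0, 6) = 6
d(X, Mast 2) = max(0, 5) = 5
d(X, Mast 3) = max(1, 1) = 1
d(X, Mast 4) = max(3, 3) = 3
d(X, Mast 5) = max(7, 6) = 7
d(X, Mast 6) = max(5, 4) = 5
d(X, Mast 7) = max(10, 1) = 10
d(X, Mast 8) = max(6, 0) = 6
d(X, Mast 9) = max(3, 5) = 5
Sorted ascending: Mast 3, Mast 4, Mast 2, … — the second-nearest is Mast 4.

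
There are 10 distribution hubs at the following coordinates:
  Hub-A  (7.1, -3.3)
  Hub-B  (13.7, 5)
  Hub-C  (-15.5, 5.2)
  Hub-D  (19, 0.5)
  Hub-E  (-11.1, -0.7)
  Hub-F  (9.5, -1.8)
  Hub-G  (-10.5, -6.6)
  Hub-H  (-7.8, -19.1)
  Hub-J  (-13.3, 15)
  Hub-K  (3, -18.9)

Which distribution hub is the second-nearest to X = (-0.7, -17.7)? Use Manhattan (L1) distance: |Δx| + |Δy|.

d(X, Hub-A) = |-0.7−7.1| + |-17.7−(-3.3)| = 7.8 + 14.4 = 22.2
d(X, Hub-B) = |-0.7−13.7| + |-17.7−5| = 14.4 + 22.7 = 37.1
d(X, Hub-C) = |-0.7−(-15.5)| + |-17.7−5.2| = 14.8 + 22.9 = 37.7
d(X, Hub-D) = |-0.7−19| + |-17.7−0.5| = 19.7 + 18.2 = 37.9
d(X, Hub-E) = |-0.7−(-11.1)| + |-17.7−(-0.7)| = 10.4 + 17 = 27.4
d(X, Hub-F) = |-0.7−9.5| + |-17.7−(-1.8)| = 10.2 + 15.9 = 26.1
d(X, Hub-G) = |-0.7−(-10.5)| + |-17.7−(-6.6)| = 9.8 + 11.1 = 20.9
d(X, Hub-H) = |-0.7−(-7.8)| + |-17.7−(-19.1)| = 7.1 + 1.4 = 8.5
d(X, Hub-J) = |-0.7−(-13.3)| + |-17.7−15| = 12.6 + 32.7 = 45.3
d(X, Hub-K) = |-0.7−3| + |-17.7−(-18.9)| = 3.7 + 1.2 = 4.9
Sorted ascending: Hub-K, Hub-H, Hub-G, … — the second-nearest is Hub-H.

Hub-H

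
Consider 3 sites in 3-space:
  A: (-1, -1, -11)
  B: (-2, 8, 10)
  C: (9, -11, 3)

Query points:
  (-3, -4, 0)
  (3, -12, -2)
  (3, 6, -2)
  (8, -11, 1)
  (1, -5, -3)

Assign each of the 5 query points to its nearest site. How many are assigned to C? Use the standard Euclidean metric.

2

(-3, -4, 0) — d² to each: A:134, B:245, C:202 → nearest is A
(3, -12, -2) — d² to each: A:218, B:569, C:62 → nearest is C
(3, 6, -2) — d² to each: A:146, B:173, C:350 → nearest is A
(8, -11, 1) — d² to each: A:325, B:542, C:5 → nearest is C
(1, -5, -3) — d² to each: A:84, B:347, C:136 → nearest is A
2 of the 5 points have C as nearest.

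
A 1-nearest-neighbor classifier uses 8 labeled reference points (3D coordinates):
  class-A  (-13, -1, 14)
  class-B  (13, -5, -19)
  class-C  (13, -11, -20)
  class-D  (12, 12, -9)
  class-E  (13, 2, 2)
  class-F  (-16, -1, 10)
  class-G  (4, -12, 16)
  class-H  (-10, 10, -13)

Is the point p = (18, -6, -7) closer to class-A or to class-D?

class-D

Compare squared distances:
d²(p, class-A) = (18−(-13))² + (-6−(-1))² + (-7−14)² = 961 + 25 + 441 = 1427
d²(p, class-D) = (18−12)² + (-6−12)² + (-7−(-9))² = 36 + 324 + 4 = 364
1427 > 364, so class-D is closer.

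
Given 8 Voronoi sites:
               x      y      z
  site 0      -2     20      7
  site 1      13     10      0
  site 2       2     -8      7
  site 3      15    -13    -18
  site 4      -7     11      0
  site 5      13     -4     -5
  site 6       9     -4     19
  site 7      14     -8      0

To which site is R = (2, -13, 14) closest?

site 2

Compare squared distances (the ordering matches that of the actual distances):
d²(R, site 0) = 16 + 1089 + 49 = 1154
d²(R, site 1) = 121 + 529 + 196 = 846
d²(R, site 2) = 0 + 25 + 49 = 74
d²(R, site 3) = 169 + 0 + 1024 = 1193
d²(R, site 4) = 81 + 576 + 196 = 853
d²(R, site 5) = 121 + 81 + 361 = 563
d²(R, site 6) = 49 + 81 + 25 = 155
d²(R, site 7) = 144 + 25 + 196 = 365
The smallest is to site 2, so R lies in the Voronoi region of site 2.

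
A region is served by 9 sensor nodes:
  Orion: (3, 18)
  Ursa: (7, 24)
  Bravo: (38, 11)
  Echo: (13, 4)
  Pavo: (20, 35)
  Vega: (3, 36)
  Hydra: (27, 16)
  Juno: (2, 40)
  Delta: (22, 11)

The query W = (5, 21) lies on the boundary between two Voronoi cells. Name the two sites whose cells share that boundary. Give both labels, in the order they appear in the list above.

Orion and Ursa

Squared distances from W to each site:
d²(W, Orion) = (5−3)² + (21−18)² = 4 + 9 = 13
d²(W, Ursa) = (5−7)² + (21−24)² = 4 + 9 = 13
d²(W, Bravo) = (5−38)² + (21−11)² = 1089 + 100 = 1189
d²(W, Echo) = (5−13)² + (21−4)² = 64 + 289 = 353
d²(W, Pavo) = (5−20)² + (21−35)² = 225 + 196 = 421
d²(W, Vega) = (5−3)² + (21−36)² = 4 + 225 = 229
d²(W, Hydra) = (5−27)² + (21−16)² = 484 + 25 = 509
d²(W, Juno) = (5−2)² + (21−40)² = 9 + 361 = 370
d²(W, Delta) = (5−22)² + (21−11)² = 289 + 100 = 389
W is equidistant from Orion and Ursa (both at squared distance 13), and every other site is strictly farther — so W lies on the Orion–Ursa Voronoi edge.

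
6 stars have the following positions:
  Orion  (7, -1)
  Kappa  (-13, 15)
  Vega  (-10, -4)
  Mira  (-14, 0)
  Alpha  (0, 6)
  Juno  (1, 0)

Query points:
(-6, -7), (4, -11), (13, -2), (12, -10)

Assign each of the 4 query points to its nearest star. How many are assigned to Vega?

(-6, -7) — d² to each: Orion:205, Kappa:533, Vega:25, Mira:113, Alpha:205, Juno:98 → nearest is Vega
(4, -11) — d² to each: Orion:109, Kappa:965, Vega:245, Mira:445, Alpha:305, Juno:130 → nearest is Orion
(13, -2) — d² to each: Orion:37, Kappa:965, Vega:533, Mira:733, Alpha:233, Juno:148 → nearest is Orion
(12, -10) — d² to each: Orion:106, Kappa:1250, Vega:520, Mira:776, Alpha:400, Juno:221 → nearest is Orion
1 of the 4 points has Vega as nearest.

1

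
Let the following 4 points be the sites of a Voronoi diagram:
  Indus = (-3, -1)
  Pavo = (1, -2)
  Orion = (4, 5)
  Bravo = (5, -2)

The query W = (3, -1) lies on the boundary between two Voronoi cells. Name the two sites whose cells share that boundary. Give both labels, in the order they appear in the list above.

Squared distances from W to each site:
d²(W, Indus) = 36 + 0 = 36
d²(W, Pavo) = 4 + 1 = 5
d²(W, Orion) = 1 + 36 = 37
d²(W, Bravo) = 4 + 1 = 5
W is equidistant from Pavo and Bravo (both at squared distance 5), and every other site is strictly farther — so W lies on the Pavo–Bravo Voronoi edge.

Pavo and Bravo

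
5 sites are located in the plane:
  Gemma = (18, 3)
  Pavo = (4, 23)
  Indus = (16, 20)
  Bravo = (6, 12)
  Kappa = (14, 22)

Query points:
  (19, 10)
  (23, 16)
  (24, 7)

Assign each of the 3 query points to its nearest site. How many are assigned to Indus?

1

(19, 10) — d² to each: Gemma:50, Pavo:394, Indus:109, Bravo:173, Kappa:169 → nearest is Gemma
(23, 16) — d² to each: Gemma:194, Pavo:410, Indus:65, Bravo:305, Kappa:117 → nearest is Indus
(24, 7) — d² to each: Gemma:52, Pavo:656, Indus:233, Bravo:349, Kappa:325 → nearest is Gemma
1 of the 3 points has Indus as nearest.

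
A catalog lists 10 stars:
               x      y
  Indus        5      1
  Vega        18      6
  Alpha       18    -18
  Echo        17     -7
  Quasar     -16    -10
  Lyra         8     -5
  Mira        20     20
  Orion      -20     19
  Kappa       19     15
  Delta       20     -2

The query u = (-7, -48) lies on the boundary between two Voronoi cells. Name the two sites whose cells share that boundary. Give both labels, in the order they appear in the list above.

Squared distances from u to each site:
d²(u, Indus) = (-7−5)² + (-48−1)² = 144 + 2401 = 2545
d²(u, Vega) = (-7−18)² + (-48−6)² = 625 + 2916 = 3541
d²(u, Alpha) = (-7−18)² + (-48−(-18))² = 625 + 900 = 1525
d²(u, Echo) = (-7−17)² + (-48−(-7))² = 576 + 1681 = 2257
d²(u, Quasar) = (-7−(-16))² + (-48−(-10))² = 81 + 1444 = 1525
d²(u, Lyra) = (-7−8)² + (-48−(-5))² = 225 + 1849 = 2074
d²(u, Mira) = (-7−20)² + (-48−20)² = 729 + 4624 = 5353
d²(u, Orion) = (-7−(-20))² + (-48−19)² = 169 + 4489 = 4658
d²(u, Kappa) = (-7−19)² + (-48−15)² = 676 + 3969 = 4645
d²(u, Delta) = (-7−20)² + (-48−(-2))² = 729 + 2116 = 2845
u is equidistant from Alpha and Quasar (both at squared distance 1525), and every other site is strictly farther — so u lies on the Alpha–Quasar Voronoi edge.

Alpha and Quasar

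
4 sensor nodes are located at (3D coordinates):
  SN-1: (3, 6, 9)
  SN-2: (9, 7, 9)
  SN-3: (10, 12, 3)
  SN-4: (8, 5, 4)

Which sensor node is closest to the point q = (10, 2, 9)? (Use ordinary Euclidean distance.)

Compare squared distances (the ordering matches that of the actual distances):
d²(q, SN-1) = (10−3)² + (2−6)² + (9−9)² = 49 + 16 + 0 = 65
d²(q, SN-2) = (10−9)² + (2−7)² + (9−9)² = 1 + 25 + 0 = 26
d²(q, SN-3) = (10−10)² + (2−12)² + (9−3)² = 0 + 100 + 36 = 136
d²(q, SN-4) = (10−8)² + (2−5)² + (9−4)² = 4 + 9 + 25 = 38
SN-2 is nearest.

SN-2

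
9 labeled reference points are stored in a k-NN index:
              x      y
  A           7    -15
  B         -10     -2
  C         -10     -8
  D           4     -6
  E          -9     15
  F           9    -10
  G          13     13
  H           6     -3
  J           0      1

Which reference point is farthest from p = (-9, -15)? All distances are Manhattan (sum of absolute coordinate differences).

d(p,A) = 16 + 0 = 16
d(p,B) = 1 + 13 = 14
d(p,C) = 1 + 7 = 8
d(p,D) = 13 + 9 = 22
d(p,E) = 0 + 30 = 30
d(p,F) = 18 + 5 = 23
d(p,G) = 22 + 28 = 50
d(p,H) = 15 + 12 = 27
d(p,J) = 9 + 16 = 25
The largest is to G.

G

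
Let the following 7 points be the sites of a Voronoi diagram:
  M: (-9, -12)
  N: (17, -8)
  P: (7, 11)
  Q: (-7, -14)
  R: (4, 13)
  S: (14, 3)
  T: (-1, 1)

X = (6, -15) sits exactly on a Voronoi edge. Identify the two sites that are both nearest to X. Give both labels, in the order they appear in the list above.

Squared distances from X to each site:
|XM|² = (6−(-9))² + (-15−(-12))² = 225 + 9 = 234
|XN|² = (6−17)² + (-15−(-8))² = 121 + 49 = 170
|XP|² = (6−7)² + (-15−11)² = 1 + 676 = 677
|XQ|² = (6−(-7))² + (-15−(-14))² = 169 + 1 = 170
|XR|² = (6−4)² + (-15−13)² = 4 + 784 = 788
|XS|² = (6−14)² + (-15−3)² = 64 + 324 = 388
|XT|² = (6−(-1))² + (-15−1)² = 49 + 256 = 305
X is equidistant from N and Q (both at squared distance 170), and every other site is strictly farther — so X lies on the N–Q Voronoi edge.

N and Q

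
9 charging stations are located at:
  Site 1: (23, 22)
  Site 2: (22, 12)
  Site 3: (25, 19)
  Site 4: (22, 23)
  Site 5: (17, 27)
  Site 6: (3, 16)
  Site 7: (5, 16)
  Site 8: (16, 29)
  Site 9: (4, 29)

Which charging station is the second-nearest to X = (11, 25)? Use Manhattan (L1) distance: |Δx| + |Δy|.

Site 8

d(X, Site 1) = |11−23| + |25−22| = 12 + 3 = 15
d(X, Site 2) = |11−22| + |25−12| = 11 + 13 = 24
d(X, Site 3) = |11−25| + |25−19| = 14 + 6 = 20
d(X, Site 4) = |11−22| + |25−23| = 11 + 2 = 13
d(X, Site 5) = |11−17| + |25−27| = 6 + 2 = 8
d(X, Site 6) = |11−3| + |25−16| = 8 + 9 = 17
d(X, Site 7) = |11−5| + |25−16| = 6 + 9 = 15
d(X, Site 8) = |11−16| + |25−29| = 5 + 4 = 9
d(X, Site 9) = |11−4| + |25−29| = 7 + 4 = 11
Sorted ascending: Site 5, Site 8, Site 9, … — the second-nearest is Site 8.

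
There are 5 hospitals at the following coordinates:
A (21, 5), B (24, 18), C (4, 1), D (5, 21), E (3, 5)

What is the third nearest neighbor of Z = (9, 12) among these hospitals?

C

Compare squared distances (the ordering matches that of the actual distances):
|ZA|² = (9−21)² + (12−5)² = 144 + 49 = 193
|ZB|² = (9−24)² + (12−18)² = 225 + 36 = 261
|ZC|² = (9−4)² + (12−1)² = 25 + 121 = 146
|ZD|² = (9−5)² + (12−21)² = 16 + 81 = 97
|ZE|² = (9−3)² + (12−5)² = 36 + 49 = 85
Sorted ascending: E, D, C, A, … — the third-nearest is C.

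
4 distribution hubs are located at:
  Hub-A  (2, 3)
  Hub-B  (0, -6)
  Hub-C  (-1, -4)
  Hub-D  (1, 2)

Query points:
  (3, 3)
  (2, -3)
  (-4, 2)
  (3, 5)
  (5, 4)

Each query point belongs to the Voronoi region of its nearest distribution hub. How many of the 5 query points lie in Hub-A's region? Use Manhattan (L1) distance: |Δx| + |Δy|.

(3, 3) — d to each: Hub-A:1, Hub-B:12, Hub-C:11, Hub-D:3 → nearest is Hub-A
(2, -3) — d to each: Hub-A:6, Hub-B:5, Hub-C:4, Hub-D:6 → nearest is Hub-C
(-4, 2) — d to each: Hub-A:7, Hub-B:12, Hub-C:9, Hub-D:5 → nearest is Hub-D
(3, 5) — d to each: Hub-A:3, Hub-B:14, Hub-C:13, Hub-D:5 → nearest is Hub-A
(5, 4) — d to each: Hub-A:4, Hub-B:15, Hub-C:14, Hub-D:6 → nearest is Hub-A
3 of the 5 points have Hub-A as nearest.

3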